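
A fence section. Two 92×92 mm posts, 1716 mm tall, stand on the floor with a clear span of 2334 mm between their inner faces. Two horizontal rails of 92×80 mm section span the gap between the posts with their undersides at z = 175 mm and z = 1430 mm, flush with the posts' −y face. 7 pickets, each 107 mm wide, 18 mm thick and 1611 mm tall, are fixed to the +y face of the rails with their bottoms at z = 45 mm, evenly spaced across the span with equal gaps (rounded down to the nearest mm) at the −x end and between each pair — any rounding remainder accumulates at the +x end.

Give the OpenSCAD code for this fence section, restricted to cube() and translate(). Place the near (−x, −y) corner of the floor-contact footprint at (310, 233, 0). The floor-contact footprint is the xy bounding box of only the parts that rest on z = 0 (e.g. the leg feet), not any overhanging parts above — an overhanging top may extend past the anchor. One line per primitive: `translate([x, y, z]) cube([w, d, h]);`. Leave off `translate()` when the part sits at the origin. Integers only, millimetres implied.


translate([310, 233, 0]) cube([92, 92, 1716]);
translate([2736, 233, 0]) cube([92, 92, 1716]);
translate([402, 233, 175]) cube([2334, 92, 80]);
translate([402, 233, 1430]) cube([2334, 92, 80]);
translate([600, 325, 45]) cube([107, 18, 1611]);
translate([905, 325, 45]) cube([107, 18, 1611]);
translate([1210, 325, 45]) cube([107, 18, 1611]);
translate([1515, 325, 45]) cube([107, 18, 1611]);
translate([1820, 325, 45]) cube([107, 18, 1611]);
translate([2125, 325, 45]) cube([107, 18, 1611]);
translate([2430, 325, 45]) cube([107, 18, 1611]);


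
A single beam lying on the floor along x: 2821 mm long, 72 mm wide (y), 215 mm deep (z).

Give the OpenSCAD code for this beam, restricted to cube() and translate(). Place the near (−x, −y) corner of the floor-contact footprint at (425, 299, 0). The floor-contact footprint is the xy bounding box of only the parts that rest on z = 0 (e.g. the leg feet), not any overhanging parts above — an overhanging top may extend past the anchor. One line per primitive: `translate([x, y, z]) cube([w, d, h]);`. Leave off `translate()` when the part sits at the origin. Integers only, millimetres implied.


translate([425, 299, 0]) cube([2821, 72, 215]);


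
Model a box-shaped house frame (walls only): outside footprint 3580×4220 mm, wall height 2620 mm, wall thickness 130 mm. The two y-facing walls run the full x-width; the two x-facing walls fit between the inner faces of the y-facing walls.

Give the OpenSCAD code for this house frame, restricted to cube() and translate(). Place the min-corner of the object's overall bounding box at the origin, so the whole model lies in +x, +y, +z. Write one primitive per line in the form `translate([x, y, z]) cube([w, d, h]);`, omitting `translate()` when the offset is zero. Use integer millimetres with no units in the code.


cube([3580, 130, 2620]);
translate([0, 4090, 0]) cube([3580, 130, 2620]);
translate([0, 130, 0]) cube([130, 3960, 2620]);
translate([3450, 130, 0]) cube([130, 3960, 2620]);


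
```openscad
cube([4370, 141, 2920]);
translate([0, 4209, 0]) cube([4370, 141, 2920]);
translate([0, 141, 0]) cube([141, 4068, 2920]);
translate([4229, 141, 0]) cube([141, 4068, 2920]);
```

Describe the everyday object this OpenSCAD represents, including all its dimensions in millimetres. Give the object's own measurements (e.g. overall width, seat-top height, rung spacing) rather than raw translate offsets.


The wall frame of a small rectangular building: four walls, each 2920 mm tall and 141 mm thick, enclosing a footprint 4370 mm (x) by 4350 mm (y) outside-to-outside, with no floor or roof. The front and back walls (the −y and +y sides) span the full width; the two side walls fit between them.


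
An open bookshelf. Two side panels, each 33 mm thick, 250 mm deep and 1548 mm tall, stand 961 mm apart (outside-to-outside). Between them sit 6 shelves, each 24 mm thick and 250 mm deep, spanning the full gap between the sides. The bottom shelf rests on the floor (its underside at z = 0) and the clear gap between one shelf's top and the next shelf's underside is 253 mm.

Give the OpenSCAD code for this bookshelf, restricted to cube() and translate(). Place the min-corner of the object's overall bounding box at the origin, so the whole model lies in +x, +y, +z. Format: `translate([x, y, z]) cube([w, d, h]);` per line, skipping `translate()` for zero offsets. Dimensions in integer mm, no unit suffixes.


cube([33, 250, 1548]);
translate([928, 0, 0]) cube([33, 250, 1548]);
translate([33, 0, 0]) cube([895, 250, 24]);
translate([33, 0, 277]) cube([895, 250, 24]);
translate([33, 0, 554]) cube([895, 250, 24]);
translate([33, 0, 831]) cube([895, 250, 24]);
translate([33, 0, 1108]) cube([895, 250, 24]);
translate([33, 0, 1385]) cube([895, 250, 24]);


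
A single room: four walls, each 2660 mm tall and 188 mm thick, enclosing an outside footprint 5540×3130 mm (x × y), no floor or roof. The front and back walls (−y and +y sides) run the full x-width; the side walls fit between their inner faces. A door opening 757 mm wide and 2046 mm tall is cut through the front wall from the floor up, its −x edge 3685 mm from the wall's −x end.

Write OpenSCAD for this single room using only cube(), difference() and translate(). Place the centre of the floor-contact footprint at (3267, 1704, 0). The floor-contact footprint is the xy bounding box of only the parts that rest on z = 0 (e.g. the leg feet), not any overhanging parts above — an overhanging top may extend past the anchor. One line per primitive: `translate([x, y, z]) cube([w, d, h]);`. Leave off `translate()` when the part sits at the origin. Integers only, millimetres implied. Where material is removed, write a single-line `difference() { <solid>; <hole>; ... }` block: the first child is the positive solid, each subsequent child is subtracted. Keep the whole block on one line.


difference() { translate([497, 139, 0]) cube([5540, 188, 2660]); translate([4182, 139, 0]) cube([757, 188, 2046]); }
translate([497, 3081, 0]) cube([5540, 188, 2660]);
translate([497, 327, 0]) cube([188, 2754, 2660]);
translate([5849, 327, 0]) cube([188, 2754, 2660]);


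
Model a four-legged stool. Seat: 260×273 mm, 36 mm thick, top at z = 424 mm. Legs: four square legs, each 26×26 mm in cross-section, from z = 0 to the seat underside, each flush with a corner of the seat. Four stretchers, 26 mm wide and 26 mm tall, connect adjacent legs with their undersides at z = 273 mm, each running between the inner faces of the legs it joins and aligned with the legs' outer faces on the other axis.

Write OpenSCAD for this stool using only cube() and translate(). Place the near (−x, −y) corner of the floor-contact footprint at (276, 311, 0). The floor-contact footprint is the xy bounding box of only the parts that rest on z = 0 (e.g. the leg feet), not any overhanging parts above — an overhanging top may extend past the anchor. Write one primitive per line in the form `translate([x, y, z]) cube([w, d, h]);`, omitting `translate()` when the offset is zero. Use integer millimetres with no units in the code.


translate([276, 311, 388]) cube([260, 273, 36]);
translate([276, 311, 0]) cube([26, 26, 388]);
translate([510, 311, 0]) cube([26, 26, 388]);
translate([276, 558, 0]) cube([26, 26, 388]);
translate([510, 558, 0]) cube([26, 26, 388]);
translate([302, 311, 273]) cube([208, 26, 26]);
translate([302, 558, 273]) cube([208, 26, 26]);
translate([276, 337, 273]) cube([26, 221, 26]);
translate([510, 337, 273]) cube([26, 221, 26]);


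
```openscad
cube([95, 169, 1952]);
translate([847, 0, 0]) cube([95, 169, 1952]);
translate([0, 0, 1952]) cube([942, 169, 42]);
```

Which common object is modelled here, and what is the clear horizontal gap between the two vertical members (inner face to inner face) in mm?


A door frame. The clear opening width is 752 mm.

Two 1952 mm tall posts with a header on top — a door frame. The left jamb is 95 mm wide at x = 0; the right jamb starts at x = 847. The clear opening is 847 − 95 = 752 mm.


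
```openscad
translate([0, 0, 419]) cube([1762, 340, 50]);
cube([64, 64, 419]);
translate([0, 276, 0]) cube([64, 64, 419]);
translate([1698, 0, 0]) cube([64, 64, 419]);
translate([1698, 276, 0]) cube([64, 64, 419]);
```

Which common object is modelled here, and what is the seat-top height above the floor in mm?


A bench. The seat-top height is 469 mm.

A long slab on four corner posts — a bench. The slab sits at z = 419 with thickness 50, so the top is 419 + 50 = 469 mm.


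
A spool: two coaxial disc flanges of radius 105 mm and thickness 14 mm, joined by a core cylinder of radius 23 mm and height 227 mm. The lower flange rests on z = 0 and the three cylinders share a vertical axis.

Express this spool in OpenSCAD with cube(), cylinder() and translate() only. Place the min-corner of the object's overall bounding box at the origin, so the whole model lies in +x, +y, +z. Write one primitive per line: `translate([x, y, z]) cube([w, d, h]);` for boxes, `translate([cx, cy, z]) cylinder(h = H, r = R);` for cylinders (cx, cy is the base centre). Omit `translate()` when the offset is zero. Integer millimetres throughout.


translate([105, 105, 0]) cylinder(h = 14, r = 105);
translate([105, 105, 14]) cylinder(h = 227, r = 23);
translate([105, 105, 241]) cylinder(h = 14, r = 105);


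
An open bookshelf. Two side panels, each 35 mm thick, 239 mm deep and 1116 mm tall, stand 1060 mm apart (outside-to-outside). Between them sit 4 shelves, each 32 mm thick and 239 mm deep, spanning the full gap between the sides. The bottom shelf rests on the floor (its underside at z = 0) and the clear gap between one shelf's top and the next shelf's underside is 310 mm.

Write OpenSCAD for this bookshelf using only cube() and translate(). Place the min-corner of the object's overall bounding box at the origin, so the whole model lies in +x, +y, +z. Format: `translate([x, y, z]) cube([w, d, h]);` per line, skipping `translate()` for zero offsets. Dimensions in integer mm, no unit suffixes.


cube([35, 239, 1116]);
translate([1025, 0, 0]) cube([35, 239, 1116]);
translate([35, 0, 0]) cube([990, 239, 32]);
translate([35, 0, 342]) cube([990, 239, 32]);
translate([35, 0, 684]) cube([990, 239, 32]);
translate([35, 0, 1026]) cube([990, 239, 32]);


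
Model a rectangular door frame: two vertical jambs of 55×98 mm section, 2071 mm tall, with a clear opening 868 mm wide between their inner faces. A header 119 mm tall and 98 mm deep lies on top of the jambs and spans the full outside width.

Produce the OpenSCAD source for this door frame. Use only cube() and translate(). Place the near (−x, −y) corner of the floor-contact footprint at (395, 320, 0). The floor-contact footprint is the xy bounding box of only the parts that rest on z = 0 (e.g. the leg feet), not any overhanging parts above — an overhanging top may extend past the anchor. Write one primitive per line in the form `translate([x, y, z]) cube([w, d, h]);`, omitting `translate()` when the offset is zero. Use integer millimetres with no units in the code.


translate([395, 320, 0]) cube([55, 98, 2071]);
translate([1318, 320, 0]) cube([55, 98, 2071]);
translate([395, 320, 2071]) cube([978, 98, 119]);


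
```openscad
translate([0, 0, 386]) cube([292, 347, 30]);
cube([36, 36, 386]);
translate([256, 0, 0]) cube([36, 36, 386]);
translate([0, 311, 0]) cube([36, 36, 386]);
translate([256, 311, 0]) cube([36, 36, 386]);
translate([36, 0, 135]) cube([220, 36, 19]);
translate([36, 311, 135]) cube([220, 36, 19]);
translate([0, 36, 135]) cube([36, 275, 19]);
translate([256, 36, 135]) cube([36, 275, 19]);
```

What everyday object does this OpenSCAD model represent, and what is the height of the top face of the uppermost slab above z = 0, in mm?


A stool. The seat height is 416 mm.

A 292×347×30 slab at z = 386 on four corner posts — a stool. The seat top is 386 + 30 = 416 mm.


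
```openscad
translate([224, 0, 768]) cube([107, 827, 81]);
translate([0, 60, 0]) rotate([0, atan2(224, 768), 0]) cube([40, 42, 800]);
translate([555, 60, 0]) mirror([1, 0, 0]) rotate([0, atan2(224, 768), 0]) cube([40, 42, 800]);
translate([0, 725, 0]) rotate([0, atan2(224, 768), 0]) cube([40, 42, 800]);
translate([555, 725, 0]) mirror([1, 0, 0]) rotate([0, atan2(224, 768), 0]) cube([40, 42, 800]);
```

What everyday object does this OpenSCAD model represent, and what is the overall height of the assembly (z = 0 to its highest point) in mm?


A sawhorse. The overall height is 849 mm.

A beam across two mirrored pairs of raked legs — a sawhorse. The beam's underside is at z = 768 (matching the legs' vertical rise in atan2(224, 768)) and the beam is 81 mm tall, so its top is at 768 + 81 = 849 mm. The raked legs top out at the beam's underside, so that is the highest point.


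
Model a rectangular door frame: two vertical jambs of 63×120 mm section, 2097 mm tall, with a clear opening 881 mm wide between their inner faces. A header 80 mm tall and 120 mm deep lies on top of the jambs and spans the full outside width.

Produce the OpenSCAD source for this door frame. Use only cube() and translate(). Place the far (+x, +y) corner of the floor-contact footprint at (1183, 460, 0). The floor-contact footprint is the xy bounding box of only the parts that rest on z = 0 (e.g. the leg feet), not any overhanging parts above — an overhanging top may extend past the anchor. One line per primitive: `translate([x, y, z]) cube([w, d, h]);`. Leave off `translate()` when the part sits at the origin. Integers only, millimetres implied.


translate([176, 340, 0]) cube([63, 120, 2097]);
translate([1120, 340, 0]) cube([63, 120, 2097]);
translate([176, 340, 2097]) cube([1007, 120, 80]);


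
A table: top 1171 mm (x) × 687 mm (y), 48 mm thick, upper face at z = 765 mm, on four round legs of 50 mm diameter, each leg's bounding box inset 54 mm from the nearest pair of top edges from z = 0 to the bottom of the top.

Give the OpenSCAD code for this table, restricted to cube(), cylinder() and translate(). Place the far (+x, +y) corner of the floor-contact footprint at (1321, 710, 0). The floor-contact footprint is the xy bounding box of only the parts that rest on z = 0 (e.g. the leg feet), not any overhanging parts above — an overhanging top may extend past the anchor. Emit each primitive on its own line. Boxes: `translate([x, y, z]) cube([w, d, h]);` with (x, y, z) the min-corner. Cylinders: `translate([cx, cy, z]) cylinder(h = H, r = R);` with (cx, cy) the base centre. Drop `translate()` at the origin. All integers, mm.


translate([204, 77, 717]) cube([1171, 687, 48]);
translate([283, 156, 0]) cylinder(h = 717, r = 25);
translate([1296, 156, 0]) cylinder(h = 717, r = 25);
translate([283, 685, 0]) cylinder(h = 717, r = 25);
translate([1296, 685, 0]) cylinder(h = 717, r = 25);


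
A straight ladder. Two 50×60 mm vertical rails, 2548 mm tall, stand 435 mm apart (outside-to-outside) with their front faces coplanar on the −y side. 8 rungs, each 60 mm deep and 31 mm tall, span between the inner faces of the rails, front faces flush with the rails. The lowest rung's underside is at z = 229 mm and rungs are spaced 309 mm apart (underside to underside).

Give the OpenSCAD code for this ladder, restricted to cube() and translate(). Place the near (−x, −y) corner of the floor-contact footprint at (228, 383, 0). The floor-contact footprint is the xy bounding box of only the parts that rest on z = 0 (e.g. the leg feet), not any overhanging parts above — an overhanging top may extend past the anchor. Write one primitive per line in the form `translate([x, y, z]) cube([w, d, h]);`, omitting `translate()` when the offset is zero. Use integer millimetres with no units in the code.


translate([228, 383, 0]) cube([50, 60, 2548]);
translate([613, 383, 0]) cube([50, 60, 2548]);
translate([278, 383, 229]) cube([335, 60, 31]);
translate([278, 383, 538]) cube([335, 60, 31]);
translate([278, 383, 847]) cube([335, 60, 31]);
translate([278, 383, 1156]) cube([335, 60, 31]);
translate([278, 383, 1465]) cube([335, 60, 31]);
translate([278, 383, 1774]) cube([335, 60, 31]);
translate([278, 383, 2083]) cube([335, 60, 31]);
translate([278, 383, 2392]) cube([335, 60, 31]);


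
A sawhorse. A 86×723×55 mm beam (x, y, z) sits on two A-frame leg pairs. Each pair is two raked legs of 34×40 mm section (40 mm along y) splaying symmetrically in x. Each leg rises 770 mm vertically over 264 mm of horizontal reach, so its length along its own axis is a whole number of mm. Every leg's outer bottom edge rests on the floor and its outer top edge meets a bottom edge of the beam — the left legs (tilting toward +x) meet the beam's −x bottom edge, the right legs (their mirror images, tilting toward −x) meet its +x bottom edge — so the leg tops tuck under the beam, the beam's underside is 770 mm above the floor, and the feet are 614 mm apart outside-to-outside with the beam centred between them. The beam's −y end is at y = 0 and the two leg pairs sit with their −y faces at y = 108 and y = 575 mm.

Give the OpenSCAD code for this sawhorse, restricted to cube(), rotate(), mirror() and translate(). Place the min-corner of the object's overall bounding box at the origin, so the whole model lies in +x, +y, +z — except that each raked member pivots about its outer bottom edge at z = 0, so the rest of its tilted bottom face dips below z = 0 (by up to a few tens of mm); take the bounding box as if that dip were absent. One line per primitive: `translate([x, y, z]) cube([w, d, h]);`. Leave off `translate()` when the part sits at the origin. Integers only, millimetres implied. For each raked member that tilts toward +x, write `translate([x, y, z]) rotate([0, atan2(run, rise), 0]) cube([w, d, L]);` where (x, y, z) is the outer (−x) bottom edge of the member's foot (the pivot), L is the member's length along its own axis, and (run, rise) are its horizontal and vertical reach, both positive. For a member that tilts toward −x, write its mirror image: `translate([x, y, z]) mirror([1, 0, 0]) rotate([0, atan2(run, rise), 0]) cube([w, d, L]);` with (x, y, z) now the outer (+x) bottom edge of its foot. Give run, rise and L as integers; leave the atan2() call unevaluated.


// leg length = √(264² + 770²) = 814
// right-leg outer foot x = 2·264 + 86 = 614
// beam min-corner = (264, 0, 770)
translate([264, 0, 770]) cube([86, 723, 55]);
translate([0, 108, 0]) rotate([0, atan2(264, 770), 0]) cube([34, 40, 814]);
translate([614, 108, 0]) mirror([1, 0, 0]) rotate([0, atan2(264, 770), 0]) cube([34, 40, 814]);
translate([0, 575, 0]) rotate([0, atan2(264, 770), 0]) cube([34, 40, 814]);
translate([614, 575, 0]) mirror([1, 0, 0]) rotate([0, atan2(264, 770), 0]) cube([34, 40, 814]);


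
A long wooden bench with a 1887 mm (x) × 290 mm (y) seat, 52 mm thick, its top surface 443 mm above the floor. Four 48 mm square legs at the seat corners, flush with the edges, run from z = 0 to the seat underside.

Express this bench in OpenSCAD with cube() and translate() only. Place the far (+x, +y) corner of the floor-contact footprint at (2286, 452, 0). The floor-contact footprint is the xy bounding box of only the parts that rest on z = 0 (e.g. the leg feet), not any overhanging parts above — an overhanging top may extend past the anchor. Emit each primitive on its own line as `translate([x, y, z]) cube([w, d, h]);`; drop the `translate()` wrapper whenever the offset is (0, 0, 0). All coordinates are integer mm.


translate([399, 162, 391]) cube([1887, 290, 52]);
translate([399, 162, 0]) cube([48, 48, 391]);
translate([399, 404, 0]) cube([48, 48, 391]);
translate([2238, 162, 0]) cube([48, 48, 391]);
translate([2238, 404, 0]) cube([48, 48, 391]);


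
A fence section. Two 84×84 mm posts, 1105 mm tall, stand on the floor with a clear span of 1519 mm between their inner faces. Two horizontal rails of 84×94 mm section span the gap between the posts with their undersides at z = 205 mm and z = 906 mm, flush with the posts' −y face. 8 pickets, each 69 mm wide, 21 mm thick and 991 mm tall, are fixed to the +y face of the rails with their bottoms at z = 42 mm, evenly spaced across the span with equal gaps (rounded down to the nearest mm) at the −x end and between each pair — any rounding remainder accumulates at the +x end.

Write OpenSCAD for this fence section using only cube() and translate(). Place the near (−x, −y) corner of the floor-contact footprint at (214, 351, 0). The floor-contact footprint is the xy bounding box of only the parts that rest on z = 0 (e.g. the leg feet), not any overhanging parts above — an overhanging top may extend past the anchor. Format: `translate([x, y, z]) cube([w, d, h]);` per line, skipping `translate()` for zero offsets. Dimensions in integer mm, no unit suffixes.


translate([214, 351, 0]) cube([84, 84, 1105]);
translate([1817, 351, 0]) cube([84, 84, 1105]);
translate([298, 351, 205]) cube([1519, 84, 94]);
translate([298, 351, 906]) cube([1519, 84, 94]);
translate([405, 435, 42]) cube([69, 21, 991]);
translate([581, 435, 42]) cube([69, 21, 991]);
translate([757, 435, 42]) cube([69, 21, 991]);
translate([933, 435, 42]) cube([69, 21, 991]);
translate([1109, 435, 42]) cube([69, 21, 991]);
translate([1285, 435, 42]) cube([69, 21, 991]);
translate([1461, 435, 42]) cube([69, 21, 991]);
translate([1637, 435, 42]) cube([69, 21, 991]);


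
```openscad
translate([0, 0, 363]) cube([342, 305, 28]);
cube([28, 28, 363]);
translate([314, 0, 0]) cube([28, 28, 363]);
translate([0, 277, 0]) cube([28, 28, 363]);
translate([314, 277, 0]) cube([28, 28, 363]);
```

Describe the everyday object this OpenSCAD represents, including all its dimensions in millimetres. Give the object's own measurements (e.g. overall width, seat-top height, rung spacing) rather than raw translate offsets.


A four-legged stool. The seat is a 342×305×28 mm slab whose top surface is at z = 391 mm; four square legs, each 28×28 mm in cross-section, run from the floor (z = 0) to the underside of the seat, each flush with a corner of the seat.


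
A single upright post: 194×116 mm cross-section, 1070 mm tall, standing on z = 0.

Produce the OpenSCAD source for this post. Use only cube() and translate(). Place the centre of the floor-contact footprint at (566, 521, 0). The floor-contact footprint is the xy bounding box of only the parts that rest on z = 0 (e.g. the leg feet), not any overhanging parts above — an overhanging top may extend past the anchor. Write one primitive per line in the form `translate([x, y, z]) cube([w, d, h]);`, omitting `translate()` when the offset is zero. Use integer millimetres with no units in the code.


translate([469, 463, 0]) cube([194, 116, 1070]);


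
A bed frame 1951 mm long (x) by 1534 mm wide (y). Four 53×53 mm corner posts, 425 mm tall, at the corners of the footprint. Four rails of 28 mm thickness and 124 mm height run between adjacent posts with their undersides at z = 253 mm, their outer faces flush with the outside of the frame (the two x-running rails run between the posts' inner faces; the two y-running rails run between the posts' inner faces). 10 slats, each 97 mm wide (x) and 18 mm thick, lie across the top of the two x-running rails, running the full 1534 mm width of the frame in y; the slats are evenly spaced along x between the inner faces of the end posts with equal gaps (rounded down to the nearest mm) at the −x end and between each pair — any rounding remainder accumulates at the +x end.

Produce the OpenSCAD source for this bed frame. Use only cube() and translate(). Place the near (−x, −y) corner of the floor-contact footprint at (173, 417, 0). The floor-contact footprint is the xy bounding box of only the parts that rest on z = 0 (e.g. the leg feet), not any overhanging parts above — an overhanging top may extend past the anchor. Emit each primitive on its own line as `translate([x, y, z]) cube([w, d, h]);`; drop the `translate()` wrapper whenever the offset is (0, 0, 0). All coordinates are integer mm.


translate([173, 417, 0]) cube([53, 53, 425]);
translate([173, 1898, 0]) cube([53, 53, 425]);
translate([2071, 417, 0]) cube([53, 53, 425]);
translate([2071, 1898, 0]) cube([53, 53, 425]);
translate([226, 417, 253]) cube([1845, 28, 124]);
translate([226, 1923, 253]) cube([1845, 28, 124]);
translate([173, 470, 253]) cube([28, 1428, 124]);
translate([2096, 470, 253]) cube([28, 1428, 124]);
translate([305, 417, 377]) cube([97, 1534, 18]);
translate([481, 417, 377]) cube([97, 1534, 18]);
translate([657, 417, 377]) cube([97, 1534, 18]);
translate([833, 417, 377]) cube([97, 1534, 18]);
translate([1009, 417, 377]) cube([97, 1534, 18]);
translate([1185, 417, 377]) cube([97, 1534, 18]);
translate([1361, 417, 377]) cube([97, 1534, 18]);
translate([1537, 417, 377]) cube([97, 1534, 18]);
translate([1713, 417, 377]) cube([97, 1534, 18]);
translate([1889, 417, 377]) cube([97, 1534, 18]);


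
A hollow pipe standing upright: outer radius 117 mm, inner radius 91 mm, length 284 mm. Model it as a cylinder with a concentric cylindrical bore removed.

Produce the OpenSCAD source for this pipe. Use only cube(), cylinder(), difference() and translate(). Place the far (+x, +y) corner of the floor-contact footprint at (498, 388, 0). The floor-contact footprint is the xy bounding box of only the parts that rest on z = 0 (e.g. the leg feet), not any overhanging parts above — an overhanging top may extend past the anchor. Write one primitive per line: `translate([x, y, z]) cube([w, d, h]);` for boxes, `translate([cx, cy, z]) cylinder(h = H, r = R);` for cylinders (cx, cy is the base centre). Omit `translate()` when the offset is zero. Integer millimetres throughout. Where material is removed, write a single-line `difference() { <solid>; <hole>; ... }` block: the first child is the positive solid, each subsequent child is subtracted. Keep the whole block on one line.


difference() { translate([381, 271, 0]) cylinder(h = 284, r = 117); translate([381, 271, 0]) cylinder(h = 284, r = 91); }


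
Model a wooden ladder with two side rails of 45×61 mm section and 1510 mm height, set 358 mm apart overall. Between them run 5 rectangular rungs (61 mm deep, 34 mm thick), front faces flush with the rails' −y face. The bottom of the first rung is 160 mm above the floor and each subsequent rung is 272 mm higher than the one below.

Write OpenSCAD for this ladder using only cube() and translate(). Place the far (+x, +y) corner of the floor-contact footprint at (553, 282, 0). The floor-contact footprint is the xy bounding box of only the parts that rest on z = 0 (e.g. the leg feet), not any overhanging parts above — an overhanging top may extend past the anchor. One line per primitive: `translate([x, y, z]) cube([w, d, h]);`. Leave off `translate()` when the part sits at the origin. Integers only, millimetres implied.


translate([195, 221, 0]) cube([45, 61, 1510]);
translate([508, 221, 0]) cube([45, 61, 1510]);
translate([240, 221, 160]) cube([268, 61, 34]);
translate([240, 221, 432]) cube([268, 61, 34]);
translate([240, 221, 704]) cube([268, 61, 34]);
translate([240, 221, 976]) cube([268, 61, 34]);
translate([240, 221, 1248]) cube([268, 61, 34]);


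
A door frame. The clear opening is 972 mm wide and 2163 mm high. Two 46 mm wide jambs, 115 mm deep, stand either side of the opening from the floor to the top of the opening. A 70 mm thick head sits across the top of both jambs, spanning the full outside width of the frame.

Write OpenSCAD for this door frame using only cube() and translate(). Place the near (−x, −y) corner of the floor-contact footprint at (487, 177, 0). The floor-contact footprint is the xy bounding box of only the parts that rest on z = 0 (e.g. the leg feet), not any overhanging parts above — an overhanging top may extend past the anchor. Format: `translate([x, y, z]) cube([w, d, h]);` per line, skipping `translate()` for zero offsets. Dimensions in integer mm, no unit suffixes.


translate([487, 177, 0]) cube([46, 115, 2163]);
translate([1505, 177, 0]) cube([46, 115, 2163]);
translate([487, 177, 2163]) cube([1064, 115, 70]);


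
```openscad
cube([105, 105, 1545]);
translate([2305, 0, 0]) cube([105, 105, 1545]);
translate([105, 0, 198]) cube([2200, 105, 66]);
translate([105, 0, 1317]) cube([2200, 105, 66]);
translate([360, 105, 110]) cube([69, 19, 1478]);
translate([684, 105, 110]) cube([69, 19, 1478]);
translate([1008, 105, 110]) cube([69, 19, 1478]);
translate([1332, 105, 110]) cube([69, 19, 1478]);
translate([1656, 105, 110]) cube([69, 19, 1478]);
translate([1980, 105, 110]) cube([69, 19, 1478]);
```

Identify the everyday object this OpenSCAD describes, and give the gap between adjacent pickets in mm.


A fence section. The picket gap is 255 mm.

Two posts, two rails, 6 pickets — a fence section. Span 2200 mm holds 6 pickets of 69 mm with 7 equal gaps: ⌊(2200 − 6·69) / 7⌋ = 255 mm.


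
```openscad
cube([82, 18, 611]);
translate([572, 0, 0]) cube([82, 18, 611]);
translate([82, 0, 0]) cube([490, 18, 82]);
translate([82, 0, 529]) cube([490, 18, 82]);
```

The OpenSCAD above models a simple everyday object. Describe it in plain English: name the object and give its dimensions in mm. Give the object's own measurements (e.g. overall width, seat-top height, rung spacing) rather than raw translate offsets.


A rectangular picture frame lying in the x–z plane (depth along y). The opening is 490 mm wide (x) by 447 mm tall (z), surrounded by a border 82 mm wide on all four sides. The frame is 18 mm deep and is made of two full-height vertical stiles with two horizontal rails fitted between them.


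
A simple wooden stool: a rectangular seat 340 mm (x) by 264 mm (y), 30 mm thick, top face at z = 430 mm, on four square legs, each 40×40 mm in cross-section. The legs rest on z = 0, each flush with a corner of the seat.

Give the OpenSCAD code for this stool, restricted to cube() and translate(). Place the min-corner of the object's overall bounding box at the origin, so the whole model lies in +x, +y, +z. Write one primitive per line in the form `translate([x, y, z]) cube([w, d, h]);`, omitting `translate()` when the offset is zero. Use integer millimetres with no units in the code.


translate([0, 0, 400]) cube([340, 264, 30]);
cube([40, 40, 400]);
translate([300, 0, 0]) cube([40, 40, 400]);
translate([0, 224, 0]) cube([40, 40, 400]);
translate([300, 224, 0]) cube([40, 40, 400]);


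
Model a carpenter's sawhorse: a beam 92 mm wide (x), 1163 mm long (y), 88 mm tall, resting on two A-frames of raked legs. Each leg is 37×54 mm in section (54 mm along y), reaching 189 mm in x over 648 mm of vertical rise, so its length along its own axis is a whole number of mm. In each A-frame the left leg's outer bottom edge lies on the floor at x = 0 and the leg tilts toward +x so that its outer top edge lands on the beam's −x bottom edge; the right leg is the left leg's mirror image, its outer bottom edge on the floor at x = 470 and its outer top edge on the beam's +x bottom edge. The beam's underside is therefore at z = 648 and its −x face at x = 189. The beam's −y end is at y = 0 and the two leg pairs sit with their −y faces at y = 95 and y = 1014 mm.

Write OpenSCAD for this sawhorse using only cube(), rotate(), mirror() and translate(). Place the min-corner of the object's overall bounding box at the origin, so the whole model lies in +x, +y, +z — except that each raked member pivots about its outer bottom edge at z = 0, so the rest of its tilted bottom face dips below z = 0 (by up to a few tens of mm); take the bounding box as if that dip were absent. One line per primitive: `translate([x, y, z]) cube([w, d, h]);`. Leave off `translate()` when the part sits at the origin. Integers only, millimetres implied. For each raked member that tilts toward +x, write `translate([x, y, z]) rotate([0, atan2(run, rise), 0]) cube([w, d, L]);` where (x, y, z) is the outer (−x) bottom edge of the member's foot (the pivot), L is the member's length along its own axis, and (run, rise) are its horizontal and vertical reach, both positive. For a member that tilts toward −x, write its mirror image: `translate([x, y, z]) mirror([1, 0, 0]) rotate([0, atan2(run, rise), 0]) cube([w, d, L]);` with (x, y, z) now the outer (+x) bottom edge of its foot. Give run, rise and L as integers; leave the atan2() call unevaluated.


translate([189, 0, 648]) cube([92, 1163, 88]);
translate([0, 95, 0]) rotate([0, atan2(189, 648), 0]) cube([37, 54, 675]);
translate([470, 95, 0]) mirror([1, 0, 0]) rotate([0, atan2(189, 648), 0]) cube([37, 54, 675]);
translate([0, 1014, 0]) rotate([0, atan2(189, 648), 0]) cube([37, 54, 675]);
translate([470, 1014, 0]) mirror([1, 0, 0]) rotate([0, atan2(189, 648), 0]) cube([37, 54, 675]);


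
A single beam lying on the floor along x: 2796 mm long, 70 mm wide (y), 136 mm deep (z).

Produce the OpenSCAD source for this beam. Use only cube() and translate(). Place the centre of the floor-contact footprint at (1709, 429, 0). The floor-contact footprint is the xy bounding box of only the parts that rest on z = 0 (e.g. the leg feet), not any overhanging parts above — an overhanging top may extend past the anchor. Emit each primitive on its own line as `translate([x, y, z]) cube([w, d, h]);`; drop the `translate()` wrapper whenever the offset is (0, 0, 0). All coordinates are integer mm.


translate([311, 394, 0]) cube([2796, 70, 136]);


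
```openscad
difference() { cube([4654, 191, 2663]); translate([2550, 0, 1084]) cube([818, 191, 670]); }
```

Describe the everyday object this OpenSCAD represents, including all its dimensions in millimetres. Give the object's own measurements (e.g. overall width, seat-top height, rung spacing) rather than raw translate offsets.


A wall 4654 mm long (x), 191 mm thick (y), 2663 mm tall, with a rectangular window opening cut through it. The opening is 818 mm wide and 670 mm tall; its sill is at z = 1084 mm and its near (−x) edge is 2550 mm from the wall's −x end. The opening passes through the full wall thickness.


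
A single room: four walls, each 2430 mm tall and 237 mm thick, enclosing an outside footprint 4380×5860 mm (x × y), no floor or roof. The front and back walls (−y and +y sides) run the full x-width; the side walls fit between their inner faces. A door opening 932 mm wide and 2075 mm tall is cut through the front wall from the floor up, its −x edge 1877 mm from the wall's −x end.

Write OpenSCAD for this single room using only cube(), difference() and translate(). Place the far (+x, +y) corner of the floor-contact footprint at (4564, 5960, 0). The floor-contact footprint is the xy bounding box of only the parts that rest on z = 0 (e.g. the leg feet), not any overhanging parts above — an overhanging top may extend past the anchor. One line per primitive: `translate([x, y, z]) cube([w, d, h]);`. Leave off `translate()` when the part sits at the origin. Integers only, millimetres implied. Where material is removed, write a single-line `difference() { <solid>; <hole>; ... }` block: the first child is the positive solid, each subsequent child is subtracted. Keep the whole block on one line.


difference() { translate([184, 100, 0]) cube([4380, 237, 2430]); translate([2061, 100, 0]) cube([932, 237, 2075]); }
translate([184, 5723, 0]) cube([4380, 237, 2430]);
translate([184, 337, 0]) cube([237, 5386, 2430]);
translate([4327, 337, 0]) cube([237, 5386, 2430]);


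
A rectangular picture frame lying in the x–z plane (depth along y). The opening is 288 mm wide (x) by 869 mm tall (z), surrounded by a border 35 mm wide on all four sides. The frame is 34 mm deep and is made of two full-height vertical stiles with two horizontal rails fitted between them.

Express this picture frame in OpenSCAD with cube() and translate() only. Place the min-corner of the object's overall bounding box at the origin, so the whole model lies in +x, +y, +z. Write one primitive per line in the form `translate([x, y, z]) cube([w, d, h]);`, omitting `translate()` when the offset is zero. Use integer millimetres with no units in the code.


cube([35, 34, 939]);
translate([323, 0, 0]) cube([35, 34, 939]);
translate([35, 0, 0]) cube([288, 34, 35]);
translate([35, 0, 904]) cube([288, 34, 35]);


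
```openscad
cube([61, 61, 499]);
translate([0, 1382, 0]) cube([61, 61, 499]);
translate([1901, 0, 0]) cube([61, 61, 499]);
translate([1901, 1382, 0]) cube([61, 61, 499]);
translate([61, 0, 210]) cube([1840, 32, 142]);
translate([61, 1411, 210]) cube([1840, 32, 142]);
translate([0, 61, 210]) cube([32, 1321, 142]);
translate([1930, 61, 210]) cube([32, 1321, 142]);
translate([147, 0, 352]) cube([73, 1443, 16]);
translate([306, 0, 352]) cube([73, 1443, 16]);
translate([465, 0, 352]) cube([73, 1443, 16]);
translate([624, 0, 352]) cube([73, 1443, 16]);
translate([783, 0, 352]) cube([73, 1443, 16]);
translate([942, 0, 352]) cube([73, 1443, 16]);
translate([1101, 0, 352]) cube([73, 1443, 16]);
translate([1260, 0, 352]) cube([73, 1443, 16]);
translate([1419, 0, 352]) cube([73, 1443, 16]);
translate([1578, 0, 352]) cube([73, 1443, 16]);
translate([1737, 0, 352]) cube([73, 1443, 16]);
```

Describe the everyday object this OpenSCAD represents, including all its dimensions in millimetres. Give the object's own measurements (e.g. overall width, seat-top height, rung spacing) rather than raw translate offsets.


A bed frame 1962 mm long (x) by 1443 mm wide (y). Four 61×61 mm corner posts, 499 mm tall, at the corners of the footprint. Four rails of 32 mm thickness and 142 mm height run between adjacent posts with their undersides at z = 210 mm, their outer faces flush with the outside of the frame (the two x-running rails run between the posts' inner faces; the two y-running rails run between the posts' inner faces). 11 slats, each 73 mm wide (x) and 16 mm thick, lie across the top of the two x-running rails, running the full 1443 mm width of the frame in y; along x they sit between the end posts with a 86 mm gap after the −x posts and between neighbouring slats, leaving 91 mm before the +x posts.


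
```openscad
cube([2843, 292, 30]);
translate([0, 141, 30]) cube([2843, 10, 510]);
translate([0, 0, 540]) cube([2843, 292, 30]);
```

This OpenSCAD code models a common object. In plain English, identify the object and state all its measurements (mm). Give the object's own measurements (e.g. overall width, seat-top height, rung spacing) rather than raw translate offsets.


An I-beam lying along x, 2843 mm long. Overall section height 570 mm. Two flanges 292 mm wide (y) and 30 mm thick, one on the floor and one at the top; a web 10 mm thick runs between them, centred on the flange width.


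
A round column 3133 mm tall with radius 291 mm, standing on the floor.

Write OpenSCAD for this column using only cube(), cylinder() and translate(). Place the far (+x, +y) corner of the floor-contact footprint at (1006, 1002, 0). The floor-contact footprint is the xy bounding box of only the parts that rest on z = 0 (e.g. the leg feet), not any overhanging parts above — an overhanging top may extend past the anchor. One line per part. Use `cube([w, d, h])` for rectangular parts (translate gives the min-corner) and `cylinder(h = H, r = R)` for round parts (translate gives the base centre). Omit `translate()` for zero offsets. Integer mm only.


translate([715, 711, 0]) cylinder(h = 3133, r = 291);


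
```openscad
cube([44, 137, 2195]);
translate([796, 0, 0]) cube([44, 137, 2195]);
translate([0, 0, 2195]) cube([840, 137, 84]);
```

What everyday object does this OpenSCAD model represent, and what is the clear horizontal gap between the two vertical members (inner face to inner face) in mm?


A door frame. The clear opening width is 752 mm.

Two 2195 mm tall posts with a header on top — a door frame. The left jamb is 44 mm wide at x = 0; the right jamb starts at x = 796. The clear opening is 796 − 44 = 752 mm.


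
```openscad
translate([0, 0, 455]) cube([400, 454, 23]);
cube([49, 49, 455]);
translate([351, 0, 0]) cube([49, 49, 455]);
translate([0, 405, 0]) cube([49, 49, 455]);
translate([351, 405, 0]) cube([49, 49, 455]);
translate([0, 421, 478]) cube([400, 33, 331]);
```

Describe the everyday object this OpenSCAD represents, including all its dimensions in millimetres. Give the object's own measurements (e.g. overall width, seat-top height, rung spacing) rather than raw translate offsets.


A chair. The seat is a 400×454×23 mm slab with its top at z = 478 mm, on four 49×49 mm corner legs (flush with the seat edges, standing on z = 0). A flat backrest 33 mm thick, 331 mm tall, spans the full seat width and rises from the seat top along its +y edge, rear face flush with the rear of the seat.
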